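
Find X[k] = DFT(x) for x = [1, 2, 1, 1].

X[k] = Σ(n=0 to 3) x[n] · ω_4^(nk)
where ω_4 = e^(-2πi/4)

Computing each X[k]:
X[0] = 5
X[1] = -1i
X[2] = -1
X[3] = 1i

X = [5, -1i, -1, 1i]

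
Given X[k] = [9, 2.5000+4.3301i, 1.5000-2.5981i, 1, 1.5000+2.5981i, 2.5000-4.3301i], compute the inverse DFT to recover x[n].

x[n] = (1/6) Σ(k=0 to 5) X[k] · e^(2πikn/6)

Computing each x[n]:
x[0] = 3
x[1] = 1
x[2] = -1
x[3] = 1
x[4] = 3
x[5] = 2

x = [3, 1, -1, 1, 3, 2]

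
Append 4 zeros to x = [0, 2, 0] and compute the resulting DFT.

Original 3-point DFT: [2, -1.0000-1.7321i, -1.0000+1.7321i]
Zero-padded 7-point DFT provides frequency interpolation.

DFT_7([x, 0, ...]) = [2, 1.2470-1.5637i, -0.4450-1.9499i, -1.8019-0.8678i, -1.8019+0.8678i, -0.4450+1.9499i, 1.2470+1.5637i]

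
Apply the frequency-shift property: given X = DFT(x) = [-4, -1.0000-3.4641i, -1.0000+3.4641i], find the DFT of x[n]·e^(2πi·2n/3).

Modulation property: DFT(ω_3^(-2n)·x[n]) = X[(k-2) mod 3], so circularly shift X by 2 positions.

X[k-2] = [-1.0000-3.4641i, -1.0000+3.4641i, -4]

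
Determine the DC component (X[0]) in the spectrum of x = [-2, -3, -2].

X[0] = Σ(n=0 to 2) x[n] · ω_3^0 = Σ x[n]
= (-2) + (-3) + (-2)

X[0] = -7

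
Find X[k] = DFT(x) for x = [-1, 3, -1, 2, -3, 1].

X[k] = Σ(n=0 to 5) x[n] · ω_6^(nk)
where ω_6 = e^(-2πi/6)

Computing each X[k]:
X[0] = 1
X[1] = 1.0000-3.4641i
X[2] = 1
X[3] = -11
X[4] = 1
X[5] = 1.0000+3.4641i

X = [1, 1.0000-3.4641i, 1, -11, 1, 1.0000+3.4641i]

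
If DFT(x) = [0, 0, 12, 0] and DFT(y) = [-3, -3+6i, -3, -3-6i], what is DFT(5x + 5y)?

By linearity: DFT(5x + 5y) = 5·DFT(x) + 5·DFT(y)
= 5·[0, 0, 12, 0] + 5·[-3, -3+6i, -3, -3-6i]

Computing element-wise:
Z[0] = 5·(0) + 5·(-3) = -15
Z[1] = 5·(0) + 5·(-3+6i) = -15+30i
Z[2] = 5·(12) + 5·(-3) = 45
Z[3] = 5·(0) + 5·(-3-6i) = -15-30i

DFT(5x + 5y) = 5·X + 5·Y = [-15, -15+30i, 45, -15-30i]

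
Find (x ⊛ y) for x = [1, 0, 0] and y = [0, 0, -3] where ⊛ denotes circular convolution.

(x ⊛ y)[n] = Σ(m=0 to 2) x[m] · y[(n-m) mod 3]

Computing each output sample:
(x ⊛ y)[0] = 0
(x ⊛ y)[1] = 0
(x ⊛ y)[2] = -3

x ⊛ y = [0, 0, -3]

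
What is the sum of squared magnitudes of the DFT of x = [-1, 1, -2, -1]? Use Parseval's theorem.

Parseval: Σ|x[n]|² = (1/N)Σ|X[k]|², so Σ|X[k]|² = N·Σ|x[n]|² = 4·7.0000

Σ|X[k]|² = N·Σ|x[n]|² = 4·7.0000 = 28.0000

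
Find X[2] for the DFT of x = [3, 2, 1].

X[2] = Σ(n=0 to 2) x[n] · ω_3^(2n) where ω_3 = e^(-2πi/3)
= (3)·ω_3^0 + (2)·ω_3^2 + (1)·ω_3^4

X[2] = 1.5000+0.8660i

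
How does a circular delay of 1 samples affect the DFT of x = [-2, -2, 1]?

Time shift by 1: X_shifted[k] = ω_3^(1k) · X[k]
Shifted x = [1, -2, -2]

DFT(x[n-1]) = [-3, 3, 3]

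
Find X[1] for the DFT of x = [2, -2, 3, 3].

X[1] = Σ(n=0 to 3) x[n] · ω_4^(1n) where ω_4 = e^(-2πi/4)
= (2)·ω_4^0 + (-2)·ω_4^1 + (3)·ω_4^2 + (3)·ω_4^3

X[1] = -1+5i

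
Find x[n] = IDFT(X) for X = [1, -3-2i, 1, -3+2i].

x[n] = (1/4) Σ(k=0 to 3) X[k] · e^(2πikn/4)

Computing each x[n]:
x[0] = -1
x[1] = 1
x[2] = 2
x[3] = -1

x = [-1, 1, 2, -1]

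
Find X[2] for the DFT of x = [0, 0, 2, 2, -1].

X[2] = Σ(n=0 to 4) x[n] · ω_5^(2n) where ω_5 = e^(-2πi/5)
= (0)·ω_5^0 + (0)·ω_5^2 + (2)·ω_5^4 + (2)·ω_5^6 + (-1)·ω_5^8

X[2] = 2.0451-0.5878i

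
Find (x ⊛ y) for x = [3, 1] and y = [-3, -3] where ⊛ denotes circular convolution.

(x ⊛ y)[n] = Σ(m=0 to 1) x[m] · y[(n-m) mod 2]

Computing each output sample:
(x ⊛ y)[0] = -12
(x ⊛ y)[1] = -12

x ⊛ y = [-12, -12]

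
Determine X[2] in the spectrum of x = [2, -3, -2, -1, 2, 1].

X[2] = Σ(n=0 to 5) x[n] · ω_6^(2n) where ω_6 = e^(-2πi/6)
= (2)·ω_6^0 + (-3)·ω_6^2 + (-2)·ω_6^4 + (-1)·ω_6^6 + (2)·ω_6^8 + (1)·ω_6^10

X[2] = 2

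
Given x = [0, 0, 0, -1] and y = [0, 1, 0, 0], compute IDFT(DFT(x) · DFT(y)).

(x ⊛ y)[n] = Σ(m=0 to 3) x[m] · y[(n-m) mod 4]

Computing each output sample:
(x ⊛ y)[0] = -1
(x ⊛ y)[1] = 0
(x ⊛ y)[2] = 0
(x ⊛ y)[3] = 0

x ⊛ y = [-1, 0, 0, 0]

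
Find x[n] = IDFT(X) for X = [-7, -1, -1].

x[n] = (1/3) Σ(k=0 to 2) X[k] · e^(2πikn/3)

Computing each x[n]:
x[0] = -3
x[1] = -2
x[2] = -2

x = [-3, -2, -2]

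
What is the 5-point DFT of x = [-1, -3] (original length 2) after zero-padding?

Original 2-point DFT: [-4, 2]
Zero-padded 5-point DFT provides frequency interpolation.

DFT_5([x, 0, ...]) = [-4, -1.9271+2.8532i, 1.4271+1.7634i, 1.4271-1.7634i, -1.9271-2.8532i]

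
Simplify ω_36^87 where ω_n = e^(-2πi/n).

Since ω_36^36 = 1, powers reduce modulo 36.
87 mod 36 = 15
So ω_36^87 = ω_36^15 = e^(-2πi·15/36)

ω_36^87 = ω_36^15 = -0.8660-0.5000i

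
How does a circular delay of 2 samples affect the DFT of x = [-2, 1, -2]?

Time shift by 2: X_shifted[k] = ω_3^(2k) · X[k]
Shifted x = [1, -2, -2]

DFT(x[n-2]) = [-3, 3, 3]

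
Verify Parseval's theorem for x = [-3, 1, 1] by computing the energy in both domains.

Time domain:
Σ|x[n]|² = |-3|² + |1|² + |1|² = 11.0000

Frequency domain:
(1/3)Σ|X[k]|² = (1/3)(|-1|² + |-4|² + |-4|²) = (1/3)·33.0000 = 11.0000

Both sides agree, confirming Parseval's theorem.

Σ|x[n]|² = (1/N)Σ|X[k]|² = 11.0000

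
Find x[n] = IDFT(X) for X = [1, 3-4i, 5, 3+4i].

x[n] = (1/4) Σ(k=0 to 3) X[k] · e^(2πikn/4)

Computing each x[n]:
x[0] = 3
x[1] = 1
x[2] = 0
x[3] = -3

x = [3, 1, 0, -3]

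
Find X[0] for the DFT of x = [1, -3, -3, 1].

X[0] = Σ(n=0 to 3) x[n] · ω_4^0 = Σ x[n]
= (1) + (-3) + (-3) + (1)

X[0] = -4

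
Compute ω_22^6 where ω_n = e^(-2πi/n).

ω_22^6 = e^(-2πi·6/22)
= cos(-2π·6/22) + i·sin(-2π·6/22)
= cos(-12π/22) + i·sin(-12π/22)

ω_22^6 = cos(-12π/22) + i·sin(-12π/22) = -0.1423-0.9898i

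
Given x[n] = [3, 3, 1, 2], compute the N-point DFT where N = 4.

X[k] = Σ(n=0 to 3) x[n] · ω_4^(nk)
where ω_4 = e^(-2πi/4)

Computing each X[k]:
X[0] = 9
X[1] = 2-1i
X[2] = -1
X[3] = 2+1i

X = [9, 2-1i, -1, 2+1i]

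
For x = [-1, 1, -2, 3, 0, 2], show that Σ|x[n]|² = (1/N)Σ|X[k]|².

Time domain:
Σ|x[n]|² = |-1|² + |1|² + |-2|² + |3|² + |0|² + |2|² = 19.0000

Frequency domain:
(1/6)Σ|X[k]|² = (1/6)(|3|² + |-1.5000+2.5981i|² + |1.5000-0.8660i|² + |-9|² + |1.5000+0.8660i|² + |-1.5000-2.5981i|²) = (1/6)·114.0000 = 19.0000

Both sides agree, confirming Parseval's theorem.

Σ|x[n]|² = (1/N)Σ|X[k]|² = 19.0000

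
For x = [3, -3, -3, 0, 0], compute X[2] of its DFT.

X[2] = Σ(n=0 to 4) x[n] · ω_5^(2n) where ω_5 = e^(-2πi/5)
= (3)·ω_5^0 + (-3)·ω_5^2 + (-3)·ω_5^4 + (0)·ω_5^6 + (0)·ω_5^8

X[2] = 4.5000-1.0898i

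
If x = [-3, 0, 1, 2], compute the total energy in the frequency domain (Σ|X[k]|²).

Parseval: Σ|x[n]|² = (1/N)Σ|X[k]|², so Σ|X[k]|² = N·Σ|x[n]|² = 4·14.0000

Σ|X[k]|² = N·Σ|x[n]|² = 4·14.0000 = 56.0000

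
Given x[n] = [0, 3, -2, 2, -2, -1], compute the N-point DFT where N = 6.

X[k] = Σ(n=0 to 5) x[n] · ω_6^(nk)
where ω_6 = e^(-2πi/6)

Computing each X[k]:
X[0] = 0
X[1] = 1.0000-3.4641i
X[2] = 3.0000-3.4641i
X[3] = -8
X[4] = 3.0000+3.4641i
X[5] = 1.0000+3.4641i

X = [0, 1.0000-3.4641i, 3.0000-3.4641i, -8, 3.0000+3.4641i, 1.0000+3.4641i]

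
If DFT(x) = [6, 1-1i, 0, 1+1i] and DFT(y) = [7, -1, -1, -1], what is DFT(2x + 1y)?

By linearity: DFT(2x + 1y) = 2·DFT(x) + 1·DFT(y)
= 2·[6, 1-1i, 0, 1+1i] + 1·[7, -1, -1, -1]

Computing element-wise:
Z[0] = 2·(6) + 1·(7) = 19
Z[1] = 2·(1-1i) + 1·(-1) = 1-2i
Z[2] = 2·(0) + 1·(-1) = -1
Z[3] = 2·(1+1i) + 1·(-1) = 1+2i

DFT(2x + 1y) = 2·X + 1·Y = [19, 1-2i, -1, 1+2i]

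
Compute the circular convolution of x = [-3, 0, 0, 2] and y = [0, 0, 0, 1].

(x ⊛ y)[n] = Σ(m=0 to 3) x[m] · y[(n-m) mod 4]

Computing each output sample:
(x ⊛ y)[0] = 0
(x ⊛ y)[1] = 0
(x ⊛ y)[2] = 2
(x ⊛ y)[3] = -3

x ⊛ y = [0, 0, 2, -3]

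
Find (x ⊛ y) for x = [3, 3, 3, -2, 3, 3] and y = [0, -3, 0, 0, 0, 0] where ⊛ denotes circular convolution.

(x ⊛ y)[n] = Σ(m=0 to 5) x[m] · y[(n-m) mod 6]

Computing each output sample:
(x ⊛ y)[0] = -9
(x ⊛ y)[1] = -9
(x ⊛ y)[2] = -9
(x ⊛ y)[3] = -9
(x ⊛ y)[4] = 6
(x ⊛ y)[5] = -9

x ⊛ y = [-9, -9, -9, -9, 6, -9]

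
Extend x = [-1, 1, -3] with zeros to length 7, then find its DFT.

Original 3-point DFT: [-3, -3.4641i, 3.4641i]
Zero-padded 7-point DFT provides frequency interpolation.

DFT_7([x, 0, ...]) = [-3, 0.2911+2.1430i, 1.4804-2.2766i, -3.7714-2.7794i, -3.7714+2.7794i, 1.4804+2.2766i, 0.2911-2.1430i]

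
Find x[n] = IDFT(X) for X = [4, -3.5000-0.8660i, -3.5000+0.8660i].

x[n] = (1/3) Σ(k=0 to 2) X[k] · e^(2πikn/3)

Computing each x[n]:
x[0] = -1
x[1] = 3
x[2] = 2

x = [-1, 3, 2]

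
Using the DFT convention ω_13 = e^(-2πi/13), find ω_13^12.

ω_13^12 = e^(-2πi·12/13)
= cos(-2π·12/13) + i·sin(-2π·12/13)
= cos(-24π/13) + i·sin(-24π/13)

ω_13^12 = cos(-24π/13) + i·sin(-24π/13) = 0.8855+0.4647i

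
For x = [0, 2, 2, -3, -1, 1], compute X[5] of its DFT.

X[5] = Σ(n=0 to 5) x[n] · ω_6^(5n) where ω_6 = e^(-2πi/6)
= (0)·ω_6^0 + (2)·ω_6^5 + (2)·ω_6^10 + (-3)·ω_6^15 + (-1)·ω_6^20 + (1)·ω_6^25

X[5] = 4.0000+3.4641i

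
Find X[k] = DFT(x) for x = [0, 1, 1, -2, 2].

X[k] = Σ(n=0 to 4) x[n] · ω_5^(nk)
where ω_5 = e^(-2πi/5)

Computing each X[k]:
X[0] = 2
X[1] = 1.7361-0.8123i
X[2] = -2.7361+3.4410i
X[3] = -2.7361-3.4410i
X[4] = 1.7361+0.8123i

X = [2, 1.7361-0.8123i, -2.7361+3.4410i, -2.7361-3.4410i, 1.7361+0.8123i]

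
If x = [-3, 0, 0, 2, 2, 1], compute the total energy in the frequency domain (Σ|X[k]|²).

Parseval: Σ|x[n]|² = (1/N)Σ|X[k]|², so Σ|X[k]|² = N·Σ|x[n]|² = 6·18.0000

Σ|X[k]|² = N·Σ|x[n]|² = 6·18.0000 = 108.0000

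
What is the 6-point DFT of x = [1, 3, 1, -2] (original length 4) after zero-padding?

Original 4-point DFT: [3, -5i, 1, 5i]
Zero-padded 6-point DFT provides frequency interpolation.

DFT_6([x, 0, ...]) = [3, 4.0000-3.4641i, -3.0000-1.7321i, 1, -3.0000+1.7321i, 4.0000+3.4641i]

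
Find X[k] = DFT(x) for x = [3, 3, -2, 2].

X[k] = Σ(n=0 to 3) x[n] · ω_4^(nk)
where ω_4 = e^(-2πi/4)

Computing each X[k]:
X[0] = 6
X[1] = 5-1i
X[2] = -4
X[3] = 5+1i

X = [6, 5-1i, -4, 5+1i]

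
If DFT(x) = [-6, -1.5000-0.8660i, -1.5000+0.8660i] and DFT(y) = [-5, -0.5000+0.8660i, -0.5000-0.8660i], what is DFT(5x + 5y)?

By linearity: DFT(5x + 5y) = 5·DFT(x) + 5·DFT(y)
= 5·[-6, -1.5000-0.8660i, -1.5000+0.8660i] + 5·[-5, -0.5000+0.8660i, -0.5000-0.8660i]

Computing element-wise:
Z[0] = 5·(-6) + 5·(-5) = -55
Z[1] = 5·(-1.5000-0.8660i) + 5·(-0.5000+0.8660i) = -10
Z[2] = 5·(-1.5000+0.8660i) + 5·(-0.5000-0.8660i) = -10

DFT(5x + 5y) = 5·X + 5·Y = [-55, -10, -10]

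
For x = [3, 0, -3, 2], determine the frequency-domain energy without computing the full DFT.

Parseval: Σ|x[n]|² = (1/N)Σ|X[k]|², so Σ|X[k]|² = N·Σ|x[n]|² = 4·22.0000

Σ|X[k]|² = N·Σ|x[n]|² = 4·22.0000 = 88.0000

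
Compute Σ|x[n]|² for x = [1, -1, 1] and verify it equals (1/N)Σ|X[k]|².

Time domain:
Σ|x[n]|² = |1|² + |-1|² + |1|² = 3.0000

Frequency domain:
(1/3)Σ|X[k]|² = (1/3)(|1|² + |1.0000+1.7321i|² + |1.0000-1.7321i|²) = (1/3)·9.0000 = 3.0000

Both sides agree, confirming Parseval's theorem.

Σ|x[n]|² = (1/N)Σ|X[k]|² = 3.0000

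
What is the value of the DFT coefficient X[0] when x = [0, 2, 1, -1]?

X[0] = Σ(n=0 to 3) x[n] · ω_4^0 = Σ x[n]
= (0) + (2) + (1) + (-1)

X[0] = 2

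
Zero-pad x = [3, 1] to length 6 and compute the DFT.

Original 2-point DFT: [4, 2]
Zero-padded 6-point DFT provides frequency interpolation.

DFT_6([x, 0, ...]) = [4, 3.5000-0.8660i, 2.5000-0.8660i, 2, 2.5000+0.8660i, 3.5000+0.8660i]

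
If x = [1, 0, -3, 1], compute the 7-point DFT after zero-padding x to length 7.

Original 4-point DFT: [-1, 4+1i, -3, 4-1i]
Zero-padded 7-point DFT provides frequency interpolation.

DFT_7([x, 0, ...]) = [-1, 0.7666+2.4909i, 4.3264-0.5198i, -1.0930-3.3204i, -1.0930+3.3204i, 4.3264+0.5198i, 0.7666-2.4909i]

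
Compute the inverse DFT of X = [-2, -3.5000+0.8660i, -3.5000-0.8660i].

x[n] = (1/3) Σ(k=0 to 2) X[k] · e^(2πikn/3)

Computing each x[n]:
x[0] = -3
x[1] = 0
x[2] = 1

x = [-3, 0, 1]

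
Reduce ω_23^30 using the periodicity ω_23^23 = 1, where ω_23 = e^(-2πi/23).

Since ω_23^23 = 1, powers reduce modulo 23.
30 mod 23 = 7
So ω_23^30 = ω_23^7 = e^(-2πi·7/23)

ω_23^30 = ω_23^7 = -0.3349-0.9423i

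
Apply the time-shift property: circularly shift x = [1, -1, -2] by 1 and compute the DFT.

Time shift by 1: X_shifted[k] = ω_3^(1k) · X[k]
Shifted x = [-2, 1, -1]

DFT(x[n-1]) = [-2, -2.0000-1.7321i, -2.0000+1.7321i]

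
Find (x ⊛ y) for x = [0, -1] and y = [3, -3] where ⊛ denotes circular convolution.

(x ⊛ y)[n] = Σ(m=0 to 1) x[m] · y[(n-m) mod 2]

Computing each output sample:
(x ⊛ y)[0] = 3
(x ⊛ y)[1] = -3

x ⊛ y = [3, -3]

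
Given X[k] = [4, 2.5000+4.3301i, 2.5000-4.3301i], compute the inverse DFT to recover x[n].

x[n] = (1/3) Σ(k=0 to 2) X[k] · e^(2πikn/3)

Computing each x[n]:
x[0] = 3
x[1] = -2
x[2] = 3

x = [3, -2, 3]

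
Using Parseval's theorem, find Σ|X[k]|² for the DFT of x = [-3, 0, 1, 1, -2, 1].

Parseval: Σ|x[n]|² = (1/N)Σ|X[k]|², so Σ|X[k]|² = N·Σ|x[n]|² = 6·16.0000

Σ|X[k]|² = N·Σ|x[n]|² = 6·16.0000 = 96.0000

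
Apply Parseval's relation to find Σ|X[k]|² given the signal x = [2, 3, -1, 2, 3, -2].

Parseval: Σ|x[n]|² = (1/N)Σ|X[k]|², so Σ|X[k]|² = N·Σ|x[n]|² = 6·31.0000

Σ|X[k]|² = N·Σ|x[n]|² = 6·31.0000 = 186.0000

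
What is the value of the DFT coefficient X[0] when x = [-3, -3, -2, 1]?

X[0] = Σ(n=0 to 3) x[n] · ω_4^0 = Σ x[n]
= (-3) + (-3) + (-2) + (1)

X[0] = -7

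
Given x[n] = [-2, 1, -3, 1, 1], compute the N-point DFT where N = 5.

X[k] = Σ(n=0 to 4) x[n] · ω_5^(nk)
where ω_5 = e^(-2πi/5)

Computing each X[k]:
X[0] = -2
X[1] = 0.2361+2.3511i
X[2] = -4.2361-3.8042i
X[3] = -4.2361+3.8042i
X[4] = 0.2361-2.3511i

X = [-2, 0.2361+2.3511i, -4.2361-3.8042i, -4.2361+3.8042i, 0.2361-2.3511i]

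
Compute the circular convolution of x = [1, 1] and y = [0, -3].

(x ⊛ y)[n] = Σ(m=0 to 1) x[m] · y[(n-m) mod 2]

Computing each output sample:
(x ⊛ y)[0] = -3
(x ⊛ y)[1] = -3

x ⊛ y = [-3, -3]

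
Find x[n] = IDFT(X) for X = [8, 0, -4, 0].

x[n] = (1/4) Σ(k=0 to 3) X[k] · e^(2πikn/4)

Computing each x[n]:
x[0] = 1
x[1] = 3
x[2] = 1
x[3] = 3

x = [1, 3, 1, 3]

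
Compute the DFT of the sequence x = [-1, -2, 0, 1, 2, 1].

X[k] = Σ(n=0 to 5) x[n] · ω_6^(nk)
where ω_6 = e^(-2πi/6)

Computing each X[k]:
X[0] = 1
X[1] = -3.5000+4.3301i
X[2] = -0.5000+0.8660i
X[3] = 1
X[4] = -0.5000-0.8660i
X[5] = -3.5000-4.3301i

X = [1, -3.5000+4.3301i, -0.5000+0.8660i, 1, -0.5000-0.8660i, -3.5000-4.3301i]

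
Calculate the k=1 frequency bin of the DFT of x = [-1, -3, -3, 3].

X[1] = Σ(n=0 to 3) x[n] · ω_4^(1n) where ω_4 = e^(-2πi/4)
= (-1)·ω_4^0 + (-3)·ω_4^1 + (-3)·ω_4^2 + (3)·ω_4^3

X[1] = 2+6i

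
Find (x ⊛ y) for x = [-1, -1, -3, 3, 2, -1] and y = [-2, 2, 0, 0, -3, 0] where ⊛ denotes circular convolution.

(x ⊛ y)[n] = Σ(m=0 to 5) x[m] · y[(n-m) mod 6]

Computing each output sample:
(x ⊛ y)[0] = 9
(x ⊛ y)[1] = -9
(x ⊛ y)[2] = -2
(x ⊛ y)[3] = -9
(x ⊛ y)[4] = 5
(x ⊛ y)[5] = 9

x ⊛ y = [9, -9, -2, -9, 5, 9]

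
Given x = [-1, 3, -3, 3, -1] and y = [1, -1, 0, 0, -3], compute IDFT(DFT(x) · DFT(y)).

(x ⊛ y)[n] = Σ(m=0 to 4) x[m] · y[(n-m) mod 5]

Computing each output sample:
(x ⊛ y)[0] = -9
(x ⊛ y)[1] = 13
(x ⊛ y)[2] = -15
(x ⊛ y)[3] = 9
(x ⊛ y)[4] = -1

x ⊛ y = [-9, 13, -15, 9, -1]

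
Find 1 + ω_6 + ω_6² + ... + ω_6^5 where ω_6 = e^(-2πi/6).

Sum of all nth roots of unity equals 0 for n > 1 (geometric series with r ≠ 1).

0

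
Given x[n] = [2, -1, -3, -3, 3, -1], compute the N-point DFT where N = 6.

X[k] = Σ(n=0 to 5) x[n] · ω_6^(nk)
where ω_6 = e^(-2πi/6)

Computing each X[k]:
X[0] = -3
X[1] = 4.0000+5.1962i
X[2] = -5.1962i
X[3] = 7
X[4] = 5.1962i
X[5] = 4.0000-5.1962i

X = [-3, 4.0000+5.1962i, -5.1962i, 7, 5.1962i, 4.0000-5.1962i]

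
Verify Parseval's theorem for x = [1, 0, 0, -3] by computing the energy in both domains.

Time domain:
Σ|x[n]|² = |1|² + |0|² + |0|² + |-3|² = 10.0000

Frequency domain:
(1/4)Σ|X[k]|² = (1/4)(|-2|² + |1-3i|² + |4|² + |1+3i|²) = (1/4)·40.0000 = 10.0000

Both sides agree, confirming Parseval's theorem.

Σ|x[n]|² = (1/N)Σ|X[k]|² = 10.0000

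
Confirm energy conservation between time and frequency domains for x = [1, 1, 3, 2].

Time domain:
Σ|x[n]|² = |1|² + |1|² + |3|² + |2|² = 15.0000

Frequency domain:
(1/4)Σ|X[k]|² = (1/4)(|7|² + |-2+1i|² + |1|² + |-2-1i|²) = (1/4)·60.0000 = 15.0000

Both sides agree, confirming Parseval's theorem.

Σ|x[n]|² = (1/N)Σ|X[k]|² = 15.0000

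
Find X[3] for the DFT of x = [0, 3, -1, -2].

X[3] = Σ(n=0 to 3) x[n] · ω_4^(3n) where ω_4 = e^(-2πi/4)
= (0)·ω_4^0 + (3)·ω_4^3 + (-1)·ω_4^6 + (-2)·ω_4^9

X[3] = 1+5i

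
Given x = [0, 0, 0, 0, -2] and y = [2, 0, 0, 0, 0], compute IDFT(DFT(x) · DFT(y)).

(x ⊛ y)[n] = Σ(m=0 to 4) x[m] · y[(n-m) mod 5]

Computing each output sample:
(x ⊛ y)[0] = 0
(x ⊛ y)[1] = 0
(x ⊛ y)[2] = 0
(x ⊛ y)[3] = 0
(x ⊛ y)[4] = -4

x ⊛ y = [0, 0, 0, 0, -4]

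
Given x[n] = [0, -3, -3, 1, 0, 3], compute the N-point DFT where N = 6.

X[k] = Σ(n=0 to 5) x[n] · ω_6^(nk)
where ω_6 = e^(-2πi/6)

Computing each X[k]:
X[0] = -2
X[1] = 0.5000+7.7942i
X[2] = 2.5000+2.5981i
X[3] = -4
X[4] = 2.5000-2.5981i
X[5] = 0.5000-7.7942i

X = [-2, 0.5000+7.7942i, 2.5000+2.5981i, -4, 2.5000-2.5981i, 0.5000-7.7942i]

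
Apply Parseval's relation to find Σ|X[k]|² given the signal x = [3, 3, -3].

Parseval: Σ|x[n]|² = (1/N)Σ|X[k]|², so Σ|X[k]|² = N·Σ|x[n]|² = 3·27.0000

Σ|X[k]|² = N·Σ|x[n]|² = 3·27.0000 = 81.0000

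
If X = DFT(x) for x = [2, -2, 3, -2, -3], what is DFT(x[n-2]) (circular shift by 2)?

Time shift by 2: X_shifted[k] = ω_5^(2k) · X[k]
Shifted x = [-2, -3, 2, -2, 3]

DFT(x[n-2]) = [-2, -2.0000+3.3552i, -2.0000+7.3309i, -2.0000-7.3309i, -2.0000-3.3552i]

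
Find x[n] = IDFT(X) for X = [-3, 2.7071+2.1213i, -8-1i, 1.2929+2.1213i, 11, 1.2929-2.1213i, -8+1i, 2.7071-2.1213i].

x[n] = (1/8) Σ(k=0 to 7) X[k] · e^(2πikn/8)

Computing each x[n]:
x[0] = 0
x[1] = -2
x[2] = 3
x[3] = -3
x[4] = -2
x[5] = -1
x[6] = 3
x[7] = -1

x = [0, -2, 3, -3, -2, -1, 3, -1]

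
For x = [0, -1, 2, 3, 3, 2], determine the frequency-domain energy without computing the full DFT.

Parseval: Σ|x[n]|² = (1/N)Σ|X[k]|², so Σ|X[k]|² = N·Σ|x[n]|² = 6·27.0000

Σ|X[k]|² = N·Σ|x[n]|² = 6·27.0000 = 162.0000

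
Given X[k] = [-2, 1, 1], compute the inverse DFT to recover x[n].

x[n] = (1/3) Σ(k=0 to 2) X[k] · e^(2πikn/3)

Computing each x[n]:
x[0] = 0
x[1] = -1
x[2] = -1

x = [0, -1, -1]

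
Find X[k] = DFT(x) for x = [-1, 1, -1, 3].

X[k] = Σ(n=0 to 3) x[n] · ω_4^(nk)
where ω_4 = e^(-2πi/4)

Computing each X[k]:
X[0] = 2
X[1] = 2i
X[2] = -6
X[3] = -2i

X = [2, 2i, -6, -2i]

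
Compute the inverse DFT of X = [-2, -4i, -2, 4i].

x[n] = (1/4) Σ(k=0 to 3) X[k] · e^(2πikn/4)

Computing each x[n]:
x[0] = -1
x[1] = 2
x[2] = -1
x[3] = -2

x = [-1, 2, -1, -2]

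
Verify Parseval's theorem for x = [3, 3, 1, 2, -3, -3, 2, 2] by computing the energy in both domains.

Time domain:
Σ|x[n]|² = |3|² + |3|² + |1|² + |2|² + |-3|² + |-3|² + |2|² + |2|² = 49.0000

Frequency domain:
(1/8)Σ|X[k]|² = (1/8)(|7|² + |10.2426-3.2426i|² + |-3+4i|² + |1.7574-5.2426i|² + |-1|² + |1.7574+5.2426i|² + |-3-4i|² + |10.2426+3.2426i|²) = (1/8)·392.0000 = 49.0000

Both sides agree, confirming Parseval's theorem.

Σ|x[n]|² = (1/N)Σ|X[k]|² = 49.0000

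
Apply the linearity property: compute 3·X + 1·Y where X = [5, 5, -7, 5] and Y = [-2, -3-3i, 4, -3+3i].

By linearity: DFT(3x + 1y) = 3·DFT(x) + 1·DFT(y)
= 3·[5, 5, -7, 5] + 1·[-2, -3-3i, 4, -3+3i]

Computing element-wise:
Z[0] = 3·(5) + 1·(-2) = 13
Z[1] = 3·(5) + 1·(-3-3i) = 12-3i
Z[2] = 3·(-7) + 1·(4) = -17
Z[3] = 3·(5) + 1·(-3+3i) = 12+3i

DFT(3x + 1y) = 3·X + 1·Y = [13, 12-3i, -17, 12+3i]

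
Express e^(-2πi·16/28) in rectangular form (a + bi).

ω_28^16 = e^(-2πi·16/28)
= cos(-2π·16/28) + i·sin(-2π·16/28)
= cos(-32π/28) + i·sin(-32π/28)

ω_28^16 = cos(-32π/28) + i·sin(-32π/28) = -0.9010+0.4339i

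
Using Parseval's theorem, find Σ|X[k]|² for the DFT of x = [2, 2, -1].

Parseval: Σ|x[n]|² = (1/N)Σ|X[k]|², so Σ|X[k]|² = N·Σ|x[n]|² = 3·9.0000

Σ|X[k]|² = N·Σ|x[n]|² = 3·9.0000 = 27.0000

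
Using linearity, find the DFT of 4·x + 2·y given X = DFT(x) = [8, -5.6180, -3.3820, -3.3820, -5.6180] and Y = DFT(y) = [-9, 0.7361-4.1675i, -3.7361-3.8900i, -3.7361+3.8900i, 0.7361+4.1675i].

By linearity: DFT(4x + 2y) = 4·DFT(x) + 2·DFT(y)
= 4·[8, -5.6180, -3.3820, -3.3820, -5.6180] + 2·[-9, 0.7361-4.1675i, -3.7361-3.8900i, -3.7361+3.8900i, 0.7361+4.1675i]

Computing element-wise:
Z[0] = 4·(8) + 2·(-9) = 14
Z[1] = 4·(-5.6180) + 2·(0.7361-4.1675i) = -20.9998-8.3350i
Z[2] = 4·(-3.3820) + 2·(-3.7361-3.8900i) = -21.0002-7.7800i
Z[3] = 4·(-3.3820) + 2·(-3.7361+3.8900i) = -21.0002+7.7800i
Z[4] = 4·(-5.6180) + 2·(0.7361+4.1675i) = -20.9998+8.3350i

DFT(4x + 2y) = 4·X + 2·Y = [14, -20.9998-8.3350i, -21.0002-7.7800i, -21.0002+7.7800i, -20.9998+8.3350i]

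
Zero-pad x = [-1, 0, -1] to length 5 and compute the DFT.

Original 3-point DFT: [-2, -0.5000-0.8660i, -0.5000+0.8660i]
Zero-padded 5-point DFT provides frequency interpolation.

DFT_5([x, 0, ...]) = [-2, -0.1910+0.5878i, -1.3090-0.9511i, -1.3090+0.9511i, -0.1910-0.5878i]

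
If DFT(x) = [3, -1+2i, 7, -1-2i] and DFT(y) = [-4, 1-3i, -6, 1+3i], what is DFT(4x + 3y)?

By linearity: DFT(4x + 3y) = 4·DFT(x) + 3·DFT(y)
= 4·[3, -1+2i, 7, -1-2i] + 3·[-4, 1-3i, -6, 1+3i]

Computing element-wise:
Z[0] = 4·(3) + 3·(-4) = 0
Z[1] = 4·(-1+2i) + 3·(1-3i) = -1-1i
Z[2] = 4·(7) + 3·(-6) = 10
Z[3] = 4·(-1-2i) + 3·(1+3i) = -1+1i

DFT(4x + 3y) = 4·X + 3·Y = [0, -1-1i, 10, -1+1i]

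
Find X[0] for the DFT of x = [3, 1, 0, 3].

X[0] = Σ(n=0 to 3) x[n] · ω_4^0 = Σ x[n]
= (3) + (1) + (0) + (3)

X[0] = 7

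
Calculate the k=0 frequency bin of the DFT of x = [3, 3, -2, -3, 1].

X[0] = Σ(n=0 to 4) x[n] · ω_5^0 = Σ x[n]
= (3) + (3) + (-2) + (-3) + (1)

X[0] = 2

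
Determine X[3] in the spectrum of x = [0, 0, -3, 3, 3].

X[3] = Σ(n=0 to 4) x[n] · ω_5^(3n) where ω_5 = e^(-2πi/5)
= (0)·ω_5^0 + (0)·ω_5^3 + (-3)·ω_5^6 + (3)·ω_5^9 + (3)·ω_5^12

X[3] = -2.4271+3.9430i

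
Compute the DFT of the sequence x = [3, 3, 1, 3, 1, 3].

X[k] = Σ(n=0 to 5) x[n] · ω_6^(nk)
where ω_6 = e^(-2πi/6)

Computing each X[k]:
X[0] = 14
X[1] = 2
X[2] = 2
X[3] = -4
X[4] = 2
X[5] = 2

X = [14, 2, 2, -4, 2, 2]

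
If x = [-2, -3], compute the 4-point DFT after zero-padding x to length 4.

Original 2-point DFT: [-5, 1]
Zero-padded 4-point DFT provides frequency interpolation.

DFT_4([x, 0, ...]) = [-5, -2+3i, 1, -2-3i]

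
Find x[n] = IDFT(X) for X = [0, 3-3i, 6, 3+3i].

x[n] = (1/4) Σ(k=0 to 3) X[k] · e^(2πikn/4)

Computing each x[n]:
x[0] = 3
x[1] = 0
x[2] = 0
x[3] = -3

x = [3, 0, 0, -3]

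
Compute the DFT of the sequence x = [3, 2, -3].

X[k] = Σ(n=0 to 2) x[n] · ω_3^(nk)
where ω_3 = e^(-2πi/3)

Computing each X[k]:
X[0] = 2
X[1] = 3.5000-4.3301i
X[2] = 3.5000+4.3301i

X = [2, 3.5000-4.3301i, 3.5000+4.3301i]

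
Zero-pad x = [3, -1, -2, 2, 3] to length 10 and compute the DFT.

Original 5-point DFT: [5, 3.6180+6.1554i, 1.3820-1.4531i, 1.3820+1.4531i, 3.6180-6.1554i]
Zero-padded 10-point DFT provides frequency interpolation.

DFT_10([x, 0, ...]) = [5, -1.4721-1.1756i, 3.6180+6.1554i, 7.4721-1.9021i, 1.3820-1.4531i, 3, 1.3820+1.4531i, 7.4721+1.9021i, 3.6180-6.1554i, -1.4721+1.1756i]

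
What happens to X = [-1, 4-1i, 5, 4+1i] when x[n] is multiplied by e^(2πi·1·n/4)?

Modulation property: DFT(ω_4^(-1n)·x[n]) = X[(k-1) mod 4], so circularly shift X by 1 positions.

X[k-1] = [4+1i, -1, 4-1i, 5]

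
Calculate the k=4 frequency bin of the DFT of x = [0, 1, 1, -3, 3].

X[4] = Σ(n=0 to 4) x[n] · ω_5^(4n) where ω_5 = e^(-2πi/5)
= (0)·ω_5^0 + (1)·ω_5^4 + (1)·ω_5^8 + (-3)·ω_5^12 + (3)·ω_5^16

X[4] = 2.8541+0.4490i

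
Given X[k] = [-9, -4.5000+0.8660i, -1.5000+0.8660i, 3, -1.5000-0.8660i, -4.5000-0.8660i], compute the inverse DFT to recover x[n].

x[n] = (1/6) Σ(k=0 to 5) X[k] · e^(2πikn/6)

Computing each x[n]:
x[0] = -3
x[1] = -3
x[2] = 0
x[3] = -1
x[4] = 0
x[5] = -2

x = [-3, -3, 0, -1, 0, -2]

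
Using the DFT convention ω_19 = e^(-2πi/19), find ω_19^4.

ω_19^4 = e^(-2πi·4/19)
= cos(-2π·4/19) + i·sin(-2π·4/19)
= cos(-8π/19) + i·sin(-8π/19)

ω_19^4 = cos(-8π/19) + i·sin(-8π/19) = 0.2455-0.9694i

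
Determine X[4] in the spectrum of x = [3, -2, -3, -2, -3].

X[4] = Σ(n=0 to 4) x[n] · ω_5^(4n) where ω_5 = e^(-2πi/5)
= (3)·ω_5^0 + (-2)·ω_5^4 + (-3)·ω_5^8 + (-2)·ω_5^12 + (-3)·ω_5^16

X[4] = 5.5000+0.3633i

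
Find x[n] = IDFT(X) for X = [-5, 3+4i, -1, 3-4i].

x[n] = (1/4) Σ(k=0 to 3) X[k] · e^(2πikn/4)

Computing each x[n]:
x[0] = 0
x[1] = -3
x[2] = -3
x[3] = 1

x = [0, -3, -3, 1]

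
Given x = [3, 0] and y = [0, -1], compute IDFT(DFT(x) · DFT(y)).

(x ⊛ y)[n] = Σ(m=0 to 1) x[m] · y[(n-m) mod 2]

Computing each output sample:
(x ⊛ y)[0] = 0
(x ⊛ y)[1] = -3

x ⊛ y = [0, -3]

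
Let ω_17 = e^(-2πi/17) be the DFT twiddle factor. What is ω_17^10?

ω_17^10 = e^(-2πi·10/17)
= cos(-2π·10/17) + i·sin(-2π·10/17)
= cos(-20π/17) + i·sin(-20π/17)

ω_17^10 = cos(-20π/17) + i·sin(-20π/17) = -0.8502+0.5264i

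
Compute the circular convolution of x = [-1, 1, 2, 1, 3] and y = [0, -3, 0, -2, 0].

(x ⊛ y)[n] = Σ(m=0 to 4) x[m] · y[(n-m) mod 5]

Computing each output sample:
(x ⊛ y)[0] = -13
(x ⊛ y)[1] = 1
(x ⊛ y)[2] = -9
(x ⊛ y)[3] = -4
(x ⊛ y)[4] = -5

x ⊛ y = [-13, 1, -9, -4, -5]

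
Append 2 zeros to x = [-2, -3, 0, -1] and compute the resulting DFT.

Original 4-point DFT: [-6, -2+2i, 2, -2-2i]
Zero-padded 6-point DFT provides frequency interpolation.

DFT_6([x, 0, ...]) = [-6, -2.5000+2.5981i, -1.5000+2.5981i, 2, -1.5000-2.5981i, -2.5000-2.5981i]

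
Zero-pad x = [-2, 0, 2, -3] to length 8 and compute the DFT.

Original 4-point DFT: [-3, -4-3i, 3, -4+3i]
Zero-padded 8-point DFT provides frequency interpolation.

DFT_8([x, 0, ...]) = [-3, 0.1213+0.1213i, -4-3i, -4.1213+4.1213i, 3, -4.1213-4.1213i, -4+3i, 0.1213-0.1213i]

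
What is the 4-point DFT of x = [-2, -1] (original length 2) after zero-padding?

Original 2-point DFT: [-3, -1]
Zero-padded 4-point DFT provides frequency interpolation.

DFT_4([x, 0, ...]) = [-3, -2+1i, -1, -2-1i]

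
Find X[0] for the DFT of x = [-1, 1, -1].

X[0] = Σ(n=0 to 2) x[n] · ω_3^0 = Σ x[n]
= (-1) + (1) + (-1)

X[0] = -1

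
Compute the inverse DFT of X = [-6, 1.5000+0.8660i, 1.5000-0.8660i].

x[n] = (1/3) Σ(k=0 to 2) X[k] · e^(2πikn/3)

Computing each x[n]:
x[0] = -1
x[1] = -3
x[2] = -2

x = [-1, -3, -2]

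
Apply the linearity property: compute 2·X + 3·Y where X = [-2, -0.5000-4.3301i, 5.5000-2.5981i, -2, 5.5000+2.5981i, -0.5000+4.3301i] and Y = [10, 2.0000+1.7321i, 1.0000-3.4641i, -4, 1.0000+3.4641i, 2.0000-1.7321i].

By linearity: DFT(2x + 3y) = 2·DFT(x) + 3·DFT(y)
= 2·[-2, -0.5000-4.3301i, 5.5000-2.5981i, -2, 5.5000+2.5981i, -0.5000+4.3301i] + 3·[10, 2.0000+1.7321i, 1.0000-3.4641i, -4, 1.0000+3.4641i, 2.0000-1.7321i]

Computing element-wise:
Z[0] = 2·(-2) + 3·(10) = 26
Z[1] = 2·(-0.5000-4.3301i) + 3·(2.0000+1.7321i) = 5.0000-3.4639i
Z[2] = 2·(5.5000-2.5981i) + 3·(1.0000-3.4641i) = 14.0000-15.5885i
Z[3] = 2·(-2) + 3·(-4) = -16
Z[4] = 2·(5.5000+2.5981i) + 3·(1.0000+3.4641i) = 14.0000+15.5885i
Z[5] = 2·(-0.5000+4.3301i) + 3·(2.0000-1.7321i) = 5.0000+3.4639i

DFT(2x + 3y) = 2·X + 3·Y = [26, 5.0000-3.4639i, 14.0000-15.5885i, -16, 14.0000+15.5885i, 5.0000+3.4639i]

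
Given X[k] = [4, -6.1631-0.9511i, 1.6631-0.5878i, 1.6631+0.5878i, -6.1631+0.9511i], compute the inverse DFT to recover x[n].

x[n] = (1/5) Σ(k=0 to 4) X[k] · e^(2πikn/5)

Computing each x[n]:
x[0] = -1
x[1] = 0
x[2] = 3
x[3] = 3
x[4] = -1

x = [-1, 0, 3, 3, -1]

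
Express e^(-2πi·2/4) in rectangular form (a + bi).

ω_4^2 = e^(-2πi·2/4)
= cos(-2π·2/4) + i·sin(-2π·2/4)
= cos(-4π/4) + i·sin(-4π/4)

ω_4^2 = cos(-4π/4) + i·sin(-4π/4) = -1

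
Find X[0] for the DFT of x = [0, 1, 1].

X[0] = Σ(n=0 to 2) x[n] · ω_3^0 = Σ x[n]
= (0) + (1) + (1)

X[0] = 2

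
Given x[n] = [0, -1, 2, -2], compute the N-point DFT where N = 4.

X[k] = Σ(n=0 to 3) x[n] · ω_4^(nk)
where ω_4 = e^(-2πi/4)

Computing each X[k]:
X[0] = -1
X[1] = -2-1i
X[2] = 5
X[3] = -2+1i

X = [-1, -2-1i, 5, -2+1i]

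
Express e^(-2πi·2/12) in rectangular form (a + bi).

ω_12^2 = e^(-2πi·2/12)
= cos(-2π·2/12) + i·sin(-2π·2/12)
= cos(-4π/12) + i·sin(-4π/12)

ω_12^2 = cos(-4π/12) + i·sin(-4π/12) = 0.5000-0.8660i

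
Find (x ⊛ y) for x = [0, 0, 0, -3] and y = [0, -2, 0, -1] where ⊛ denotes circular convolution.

(x ⊛ y)[n] = Σ(m=0 to 3) x[m] · y[(n-m) mod 4]

Computing each output sample:
(x ⊛ y)[0] = 6
(x ⊛ y)[1] = 0
(x ⊛ y)[2] = 3
(x ⊛ y)[3] = 0

x ⊛ y = [6, 0, 3, 0]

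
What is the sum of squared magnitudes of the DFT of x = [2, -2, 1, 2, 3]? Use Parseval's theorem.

Parseval: Σ|x[n]|² = (1/N)Σ|X[k]|², so Σ|X[k]|² = N·Σ|x[n]|² = 5·22.0000

Σ|X[k]|² = N·Σ|x[n]|² = 5·22.0000 = 110.0000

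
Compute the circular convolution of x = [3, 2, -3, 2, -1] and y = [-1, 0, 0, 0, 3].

(x ⊛ y)[n] = Σ(m=0 to 4) x[m] · y[(n-m) mod 5]

Computing each output sample:
(x ⊛ y)[0] = 3
(x ⊛ y)[1] = -11
(x ⊛ y)[2] = 9
(x ⊛ y)[3] = -5
(x ⊛ y)[4] = 10

x ⊛ y = [3, -11, 9, -5, 10]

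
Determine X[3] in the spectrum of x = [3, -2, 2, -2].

X[3] = Σ(n=0 to 3) x[n] · ω_4^(3n) where ω_4 = e^(-2πi/4)
= (3)·ω_4^0 + (-2)·ω_4^3 + (2)·ω_4^6 + (-2)·ω_4^9

X[3] = 1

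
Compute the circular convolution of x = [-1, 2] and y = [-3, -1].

(x ⊛ y)[n] = Σ(m=0 to 1) x[m] · y[(n-m) mod 2]

Computing each output sample:
(x ⊛ y)[0] = 1
(x ⊛ y)[1] = -5

x ⊛ y = [1, -5]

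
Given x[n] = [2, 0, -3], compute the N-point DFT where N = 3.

X[k] = Σ(n=0 to 2) x[n] · ω_3^(nk)
where ω_3 = e^(-2πi/3)

Computing each X[k]:
X[0] = -1
X[1] = 3.5000-2.5981i
X[2] = 3.5000+2.5981i

X = [-1, 3.5000-2.5981i, 3.5000+2.5981i]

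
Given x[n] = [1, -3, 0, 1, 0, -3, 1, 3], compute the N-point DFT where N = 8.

X[k] = Σ(n=0 to 7) x[n] · ω_8^(nk)
where ω_8 = e^(-2πi/8)

Computing each X[k]:
X[0] = 0
X[1] = 2.4142+2.4142i
X[2] = 10i
X[3] = -0.4142+0.4142i
X[4] = 4
X[5] = -0.4142-0.4142i
X[6] = -10i
X[7] = 2.4142-2.4142i

X = [0, 2.4142+2.4142i, 10i, -0.4142+0.4142i, 4, -0.4142-0.4142i, -10i, 2.4142-2.4142i]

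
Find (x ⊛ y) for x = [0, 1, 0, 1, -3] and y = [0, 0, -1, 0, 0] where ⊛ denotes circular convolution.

(x ⊛ y)[n] = Σ(m=0 to 4) x[m] · y[(n-m) mod 5]

Computing each output sample:
(x ⊛ y)[0] = -1
(x ⊛ y)[1] = 3
(x ⊛ y)[2] = 0
(x ⊛ y)[3] = -1
(x ⊛ y)[4] = 0

x ⊛ y = [-1, 3, 0, -1, 0]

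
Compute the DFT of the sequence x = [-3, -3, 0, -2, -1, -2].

X[k] = Σ(n=0 to 5) x[n] · ω_6^(nk)
where ω_6 = e^(-2πi/6)

Computing each X[k]:
X[0] = -11
X[1] = -3
X[2] = -2.0000+1.7321i
X[3] = 3
X[4] = -2.0000-1.7321i
X[5] = -3

X = [-11, -3, -2.0000+1.7321i, 3, -2.0000-1.7321i, -3]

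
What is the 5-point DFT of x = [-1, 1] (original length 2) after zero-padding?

Original 2-point DFT: [0, -2]
Zero-padded 5-point DFT provides frequency interpolation.

DFT_5([x, 0, ...]) = [0, -0.6910-0.9511i, -1.8090-0.5878i, -1.8090+0.5878i, -0.6910+0.9511i]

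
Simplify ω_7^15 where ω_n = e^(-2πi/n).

Since ω_7^7 = 1, powers reduce modulo 7.
15 mod 7 = 1
So ω_7^15 = ω_7^1 = e^(-2πi·1/7)

ω_7^15 = ω_7^1 = 0.6235-0.7818i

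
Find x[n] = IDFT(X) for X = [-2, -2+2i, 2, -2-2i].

x[n] = (1/4) Σ(k=0 to 3) X[k] · e^(2πikn/4)

Computing each x[n]:
x[0] = -1
x[1] = -2
x[2] = 1
x[3] = 0

x = [-1, -2, 1, 0]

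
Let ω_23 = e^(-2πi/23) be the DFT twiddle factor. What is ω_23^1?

ω_23^1 = e^(-2πi·1/23)
= cos(-2π·1/23) + i·sin(-2π·1/23)
= cos(-2π/23) + i·sin(-2π/23)

ω_23^1 = cos(-2π/23) + i·sin(-2π/23) = 0.9629-0.2698i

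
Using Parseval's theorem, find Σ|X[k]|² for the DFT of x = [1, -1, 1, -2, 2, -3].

Parseval: Σ|x[n]|² = (1/N)Σ|X[k]|², so Σ|X[k]|² = N·Σ|x[n]|² = 6·20.0000

Σ|X[k]|² = N·Σ|x[n]|² = 6·20.0000 = 120.0000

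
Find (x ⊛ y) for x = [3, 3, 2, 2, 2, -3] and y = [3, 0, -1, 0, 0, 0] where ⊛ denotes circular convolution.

(x ⊛ y)[n] = Σ(m=0 to 5) x[m] · y[(n-m) mod 6]

Computing each output sample:
(x ⊛ y)[0] = 7
(x ⊛ y)[1] = 12
(x ⊛ y)[2] = 3
(x ⊛ y)[3] = 3
(x ⊛ y)[4] = 4
(x ⊛ y)[5] = -11

x ⊛ y = [7, 12, 3, 3, 4, -11]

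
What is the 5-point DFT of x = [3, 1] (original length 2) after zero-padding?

Original 2-point DFT: [4, 2]
Zero-padded 5-point DFT provides frequency interpolation.

DFT_5([x, 0, ...]) = [4, 3.3090-0.9511i, 2.1910-0.5878i, 2.1910+0.5878i, 3.3090+0.9511i]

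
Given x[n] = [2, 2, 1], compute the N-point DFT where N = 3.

X[k] = Σ(n=0 to 2) x[n] · ω_3^(nk)
where ω_3 = e^(-2πi/3)

Computing each X[k]:
X[0] = 5
X[1] = 0.5000-0.8660i
X[2] = 0.5000+0.8660i

X = [5, 0.5000-0.8660i, 0.5000+0.8660i]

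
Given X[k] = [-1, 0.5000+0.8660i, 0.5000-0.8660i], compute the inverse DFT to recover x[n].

x[n] = (1/3) Σ(k=0 to 2) X[k] · e^(2πikn/3)

Computing each x[n]:
x[0] = 0
x[1] = -1
x[2] = 0

x = [0, -1, 0]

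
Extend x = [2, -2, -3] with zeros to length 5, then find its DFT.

Original 3-point DFT: [-3, 4.5000-0.8660i, 4.5000+0.8660i]
Zero-padded 5-point DFT provides frequency interpolation.

DFT_5([x, 0, ...]) = [-3, 3.8090+3.6655i, 2.6910-1.6776i, 2.6910+1.6776i, 3.8090-3.6655i]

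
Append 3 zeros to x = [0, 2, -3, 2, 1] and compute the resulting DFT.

Original 5-point DFT: [2, 1.7361+1.9879i, -2.7361-5.3431i, -2.7361+5.3431i, 1.7361-1.9879i]
Zero-padded 8-point DFT provides frequency interpolation.

DFT_8([x, 0, ...]) = [2, -1.0000+0.1716i, 4, -1.0000-5.8284i, -6, -1.0000+5.8284i, 4, -1.0000-0.1716i]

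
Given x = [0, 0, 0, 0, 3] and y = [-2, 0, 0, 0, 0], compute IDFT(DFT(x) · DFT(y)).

(x ⊛ y)[n] = Σ(m=0 to 4) x[m] · y[(n-m) mod 5]

Computing each output sample:
(x ⊛ y)[0] = 0
(x ⊛ y)[1] = 0
(x ⊛ y)[2] = 0
(x ⊛ y)[3] = 0
(x ⊛ y)[4] = -6

x ⊛ y = [0, 0, 0, 0, -6]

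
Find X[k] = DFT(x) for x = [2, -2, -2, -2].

X[k] = Σ(n=0 to 3) x[n] · ω_4^(nk)
where ω_4 = e^(-2πi/4)

Computing each X[k]:
X[0] = -4
X[1] = 4
X[2] = 4
X[3] = 4

X = [-4, 4, 4, 4]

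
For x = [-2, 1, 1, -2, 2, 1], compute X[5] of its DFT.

X[5] = Σ(n=0 to 5) x[n] · ω_6^(5n) where ω_6 = e^(-2πi/6)
= (-2)·ω_6^0 + (1)·ω_6^5 + (1)·ω_6^10 + (-2)·ω_6^15 + (2)·ω_6^20 + (1)·ω_6^25

X[5] = -0.5000-0.8660i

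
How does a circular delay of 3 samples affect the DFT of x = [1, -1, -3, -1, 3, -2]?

Time shift by 3: X_shifted[k] = ω_6^(3k) · X[k]
Shifted x = [-1, 3, -2, 1, -1, -3]

DFT(x[n-3]) = [-3, -0.5000-4.3301i, 1.5000-6.0622i, -5, 1.5000+6.0622i, -0.5000+4.3301i]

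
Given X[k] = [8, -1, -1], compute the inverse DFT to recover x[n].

x[n] = (1/3) Σ(k=0 to 2) X[k] · e^(2πikn/3)

Computing each x[n]:
x[0] = 2
x[1] = 3
x[2] = 3

x = [2, 3, 3]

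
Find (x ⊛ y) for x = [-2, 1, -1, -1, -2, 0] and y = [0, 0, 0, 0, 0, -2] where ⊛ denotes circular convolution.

(x ⊛ y)[n] = Σ(m=0 to 5) x[m] · y[(n-m) mod 6]

Computing each output sample:
(x ⊛ y)[0] = -2
(x ⊛ y)[1] = 2
(x ⊛ y)[2] = 2
(x ⊛ y)[3] = 4
(x ⊛ y)[4] = 0
(x ⊛ y)[5] = 4

x ⊛ y = [-2, 2, 2, 4, 0, 4]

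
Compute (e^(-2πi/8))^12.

Since ω_8^8 = 1, powers reduce modulo 8.
12 mod 8 = 4
So ω_8^12 = ω_8^4 = e^(-2πi·4/8)

ω_8^12 = ω_8^4 = -1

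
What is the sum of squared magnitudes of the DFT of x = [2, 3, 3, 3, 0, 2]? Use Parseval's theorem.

Parseval: Σ|x[n]|² = (1/N)Σ|X[k]|², so Σ|X[k]|² = N·Σ|x[n]|² = 6·35.0000

Σ|X[k]|² = N·Σ|x[n]|² = 6·35.0000 = 210.0000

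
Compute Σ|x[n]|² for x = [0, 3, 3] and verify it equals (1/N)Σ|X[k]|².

Time domain:
Σ|x[n]|² = |0|² + |3|² + |3|² = 18.0000

Frequency domain:
(1/3)Σ|X[k]|² = (1/3)(|6|² + |-3|² + |-3|²) = (1/3)·54.0000 = 18.0000

Both sides agree, confirming Parseval's theorem.

Σ|x[n]|² = (1/N)Σ|X[k]|² = 18.0000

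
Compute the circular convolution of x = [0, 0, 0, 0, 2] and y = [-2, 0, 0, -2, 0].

(x ⊛ y)[n] = Σ(m=0 to 4) x[m] · y[(n-m) mod 5]

Computing each output sample:
(x ⊛ y)[0] = 0
(x ⊛ y)[1] = 0
(x ⊛ y)[2] = -4
(x ⊛ y)[3] = 0
(x ⊛ y)[4] = -4

x ⊛ y = [0, 0, -4, 0, -4]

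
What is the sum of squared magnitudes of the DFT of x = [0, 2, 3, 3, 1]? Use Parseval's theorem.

Parseval: Σ|x[n]|² = (1/N)Σ|X[k]|², so Σ|X[k]|² = N·Σ|x[n]|² = 5·23.0000

Σ|X[k]|² = N·Σ|x[n]|² = 5·23.0000 = 115.0000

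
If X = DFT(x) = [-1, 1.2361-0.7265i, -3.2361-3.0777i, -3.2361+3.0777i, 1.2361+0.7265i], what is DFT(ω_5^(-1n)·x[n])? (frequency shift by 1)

Modulation property: DFT(ω_5^(-1n)·x[n]) = X[(k-1) mod 5], so circularly shift X by 1 positions.

X[k-1] = [1.2361+0.7265i, -1, 1.2361-0.7265i, -3.2361-3.0777i, -3.2361+3.0777i]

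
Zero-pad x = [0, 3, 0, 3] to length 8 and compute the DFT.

Original 4-point DFT: [6, 0, -6, 0]
Zero-padded 8-point DFT provides frequency interpolation.

DFT_8([x, 0, ...]) = [6, -4.2426i, 0, -4.2426i, -6, 4.2426i, 0, 4.2426i]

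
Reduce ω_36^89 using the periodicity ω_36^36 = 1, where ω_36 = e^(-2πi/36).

Since ω_36^36 = 1, powers reduce modulo 36.
89 mod 36 = 17
So ω_36^89 = ω_36^17 = e^(-2πi·17/36)

ω_36^89 = ω_36^17 = -0.9848-0.1736i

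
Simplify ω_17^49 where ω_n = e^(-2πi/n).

Since ω_17^17 = 1, powers reduce modulo 17.
49 mod 17 = 15
So ω_17^49 = ω_17^15 = e^(-2πi·15/17)

ω_17^49 = ω_17^15 = 0.7390+0.6737i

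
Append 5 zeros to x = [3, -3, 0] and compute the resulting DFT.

Original 3-point DFT: [0, 4.5000+2.5981i, 4.5000-2.5981i]
Zero-padded 8-point DFT provides frequency interpolation.

DFT_8([x, 0, ...]) = [0, 0.8787+2.1213i, 3+3i, 5.1213+2.1213i, 6, 5.1213-2.1213i, 3-3i, 0.8787-2.1213i]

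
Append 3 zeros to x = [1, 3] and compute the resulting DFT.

Original 2-point DFT: [4, -2]
Zero-padded 5-point DFT provides frequency interpolation.

DFT_5([x, 0, ...]) = [4, 1.9271-2.8532i, -1.4271-1.7634i, -1.4271+1.7634i, 1.9271+2.8532i]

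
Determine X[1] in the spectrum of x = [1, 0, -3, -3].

X[1] = Σ(n=0 to 3) x[n] · ω_4^(1n) where ω_4 = e^(-2πi/4)
= (1)·ω_4^0 + (0)·ω_4^1 + (-3)·ω_4^2 + (-3)·ω_4^3

X[1] = 4-3i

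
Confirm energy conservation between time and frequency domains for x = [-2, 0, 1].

Time domain:
Σ|x[n]|² = |-2|² + |0|² + |1|² = 5.0000

Frequency domain:
(1/3)Σ|X[k]|² = (1/3)(|-1|² + |-2.5000+0.8660i|² + |-2.5000-0.8660i|²) = (1/3)·15.0000 = 5.0000

Both sides agree, confirming Parseval's theorem.

Σ|x[n]|² = (1/N)Σ|X[k]|² = 5.0000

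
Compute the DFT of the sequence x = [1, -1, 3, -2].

X[k] = Σ(n=0 to 3) x[n] · ω_4^(nk)
where ω_4 = e^(-2πi/4)

Computing each X[k]:
X[0] = 1
X[1] = -2-1i
X[2] = 7
X[3] = -2+1i

X = [1, -2-1i, 7, -2+1i]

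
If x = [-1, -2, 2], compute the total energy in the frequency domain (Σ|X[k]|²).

Parseval: Σ|x[n]|² = (1/N)Σ|X[k]|², so Σ|X[k]|² = N·Σ|x[n]|² = 3·9.0000

Σ|X[k]|² = N·Σ|x[n]|² = 3·9.0000 = 27.0000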